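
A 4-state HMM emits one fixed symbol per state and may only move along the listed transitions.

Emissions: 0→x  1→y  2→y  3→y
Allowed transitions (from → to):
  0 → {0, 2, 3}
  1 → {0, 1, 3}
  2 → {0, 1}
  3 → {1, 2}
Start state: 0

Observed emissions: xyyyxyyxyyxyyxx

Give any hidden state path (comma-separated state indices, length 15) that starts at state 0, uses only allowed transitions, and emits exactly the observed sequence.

0,2,1,1,0,3,2,0,2,1,0,2,1,0,0

  t0 'x' -> {0}, take 0 (start)
  t1 'y' -> {1,2,3}, take 2 (0->2 ok)
  t2 'y' -> {1,2,3}, take 1 (2->1 ok)
  t3 'y' -> {1,2,3}, take 1 (1->1 ok)
  t4 'x' -> {0}, take 0 (1->0 ok)
  t5 'y' -> {1,2,3}, take 3 (0->3 ok)
  t6 'y' -> {1,2,3}, take 2 (3->2 ok)
  t7 'x' -> {0}, take 0 (2->0 ok)
  t8 'y' -> {1,2,3}, take 2 (0->2 ok)
  t9 'y' -> {1,2,3}, take 1 (2->1 ok)
  t10 'x' -> {0}, take 0 (1->0 ok)
  t11 'y' -> {1,2,3}, take 2 (0->2 ok)
  t12 'y' -> {1,2,3}, take 1 (2->1 ok)
  t13 'x' -> {0}, take 0 (1->0 ok)
  t14 'x' -> {0}, take 0 (0->0 ok)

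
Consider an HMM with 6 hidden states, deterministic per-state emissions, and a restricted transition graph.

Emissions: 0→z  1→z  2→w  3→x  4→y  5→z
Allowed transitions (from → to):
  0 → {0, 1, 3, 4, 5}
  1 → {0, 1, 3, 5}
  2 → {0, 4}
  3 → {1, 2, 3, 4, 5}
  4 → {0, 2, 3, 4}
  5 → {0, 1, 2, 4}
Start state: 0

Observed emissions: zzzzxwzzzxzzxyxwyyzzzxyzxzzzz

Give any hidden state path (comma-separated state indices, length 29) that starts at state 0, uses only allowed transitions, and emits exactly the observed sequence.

  [0] z  {0,1,5}  => 0  start
  [1] z  {0,1,5}  => 5  0->5 ok
  [2] z  {0,1,5}  => 0  5->0 ok
  [3] z  {0,1,5}  => 1  0->1 ok
  [4] x  {3}  => 3  1->3 ok
  [5] w  {2}  => 2  3->2 ok
  [6] z  {0,1,5}  => 0  2->0 ok
  [7] z  {0,1,5}  => 1  0->1 ok
  [8] z  {0,1,5}  => 0  1->0 ok
  [9] x  {3}  => 3  0->3 ok
  [10] z  {0,1,5}  => 5  3->5 ok
  [11] z  {0,1,5}  => 1  5->1 ok
  [12] x  {3}  => 3  1->3 ok
  [13] y  {4}  => 4  3->4 ok
  [14] x  {3}  => 3  4->3 ok
  [15] w  {2}  => 2  3->2 ok
  [16] y  {4}  => 4  2->4 ok
  [17] y  {4}  => 4  4->4 ok
  [18] z  {0,1,5}  => 0  4->0 ok
  [19] z  {0,1,5}  => 5  0->5 ok
  [20] z  {0,1,5}  => 1  5->1 ok
  [21] x  {3}  => 3  1->3 ok
  [22] y  {4}  => 4  3->4 ok
  [23] z  {0,1,5}  => 0  4->0 ok
  [24] x  {3}  => 3  0->3 ok
  [25] z  {0,1,5}  => 5  3->5 ok
  [26] z  {0,1,5}  => 1  5->1 ok
  [27] z  {0,1,5}  => 0  1->0 ok
  [28] z  {0,1,5}  => 5  0->5 ok

0,5,0,1,3,2,0,1,0,3,5,1,3,4,3,2,4,4,0,5,1,3,4,0,3,5,1,0,5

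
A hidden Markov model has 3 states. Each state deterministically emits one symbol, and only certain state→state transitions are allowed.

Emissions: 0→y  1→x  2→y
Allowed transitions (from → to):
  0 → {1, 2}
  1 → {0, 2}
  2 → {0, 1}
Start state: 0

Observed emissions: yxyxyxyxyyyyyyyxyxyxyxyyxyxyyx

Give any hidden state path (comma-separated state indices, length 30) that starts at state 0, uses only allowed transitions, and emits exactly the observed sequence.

0,1,0,1,0,1,0,1,2,0,2,0,2,0,2,1,2,1,2,1,0,1,0,2,1,2,1,0,2,1

  0: obs=y cand={0,2} pick 0 [start]
  1: obs=x cand={1} pick 1 [0->1 ok]
  2: obs=y cand={0,2} pick 0 [1->0 ok]
  3: obs=x cand={1} pick 1 [0->1 ok]
  4: obs=y cand={0,2} pick 0 [1->0 ok]
  5: obs=x cand={1} pick 1 [0->1 ok]
  6: obs=y cand={0,2} pick 0 [1->0 ok]
  7: obs=x cand={1} pick 1 [0->1 ok]
  8: obs=y cand={0,2} pick 2 [1->2 ok]
  9: obs=y cand={0,2} pick 0 [2->0 ok]
  10: obs=y cand={0,2} pick 2 [0->2 ok]
  11: obs=y cand={0,2} pick 0 [2->0 ok]
  12: obs=y cand={0,2} pick 2 [0->2 ok]
  13: obs=y cand={0,2} pick 0 [2->0 ok]
  14: obs=y cand={0,2} pick 2 [0->2 ok]
  15: obs=x cand={1} pick 1 [2->1 ok]
  16: obs=y cand={0,2} pick 2 [1->2 ok]
  17: obs=x cand={1} pick 1 [2->1 ok]
  18: obs=y cand={0,2} pick 2 [1->2 ok]
  19: obs=x cand={1} pick 1 [2->1 ok]
  20: obs=y cand={0,2} pick 0 [1->0 ok]
  21: obs=x cand={1} pick 1 [0->1 ok]
  22: obs=y cand={0,2} pick 0 [1->0 ok]
  23: obs=y cand={0,2} pick 2 [0->2 ok]
  24: obs=x cand={1} pick 1 [2->1 ok]
  25: obs=y cand={0,2} pick 2 [1->2 ok]
  26: obs=x cand={1} pick 1 [2->1 ok]
  27: obs=y cand={0,2} pick 0 [1->0 ok]
  28: obs=y cand={0,2} pick 2 [0->2 ok]
  29: obs=x cand={1} pick 1 [2->1 ok]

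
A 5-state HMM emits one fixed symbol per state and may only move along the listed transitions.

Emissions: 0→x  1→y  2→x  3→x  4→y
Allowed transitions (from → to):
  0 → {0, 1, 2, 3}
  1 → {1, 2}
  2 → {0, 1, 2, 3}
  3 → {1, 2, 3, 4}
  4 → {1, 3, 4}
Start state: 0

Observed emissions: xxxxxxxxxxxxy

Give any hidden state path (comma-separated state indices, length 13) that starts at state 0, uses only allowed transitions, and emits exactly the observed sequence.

0,3,2,3,3,3,2,2,2,0,3,3,4

  0: obs=x cand={0,2,3} pick 0 [start]
  1: obs=x cand={0,2,3} pick 3 [0->3 ok]
  2: obs=x cand={0,2,3} pick 2 [3->2 ok]
  3: obs=x cand={0,2,3} pick 3 [2->3 ok]
  4: obs=x cand={0,2,3} pick 3 [3->3 ok]
  5: obs=x cand={0,2,3} pick 3 [3->3 ok]
  6: obs=x cand={0,2,3} pick 2 [3->2 ok]
  7: obs=x cand={0,2,3} pick 2 [2->2 ok]
  8: obs=x cand={0,2,3} pick 2 [2->2 ok]
  9: obs=x cand={0,2,3} pick 0 [2->0 ok]
  10: obs=x cand={0,2,3} pick 3 [0->3 ok]
  11: obs=x cand={0,2,3} pick 3 [3->3 ok]
  12: obs=y cand={1,4} pick 4 [3->4 ok]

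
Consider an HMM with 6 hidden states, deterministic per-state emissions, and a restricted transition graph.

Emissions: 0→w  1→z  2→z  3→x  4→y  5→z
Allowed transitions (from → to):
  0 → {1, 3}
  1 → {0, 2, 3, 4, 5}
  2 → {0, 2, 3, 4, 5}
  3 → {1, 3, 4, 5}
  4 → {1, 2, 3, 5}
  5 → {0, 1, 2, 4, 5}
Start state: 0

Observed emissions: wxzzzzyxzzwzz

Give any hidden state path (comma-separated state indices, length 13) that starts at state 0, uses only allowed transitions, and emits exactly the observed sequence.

0,3,1,5,2,5,4,3,1,2,0,1,5

  [0] w  {0}  => 0  start
  [1] x  {3}  => 3  0->3 ok
  [2] z  {1,2,5}  => 1  3->1 ok
  [3] z  {1,2,5}  => 5  1->5 ok
  [4] z  {1,2,5}  => 2  5->2 ok
  [5] z  {1,2,5}  => 5  2->5 ok
  [6] y  {4}  => 4  5->4 ok
  [7] x  {3}  => 3  4->3 ok
  [8] z  {1,2,5}  => 1  3->1 ok
  [9] z  {1,2,5}  => 2  1->2 ok
  [10] w  {0}  => 0  2->0 ok
  [11] z  {1,2,5}  => 1  0->1 ok
  [12] z  {1,2,5}  => 5  1->5 ok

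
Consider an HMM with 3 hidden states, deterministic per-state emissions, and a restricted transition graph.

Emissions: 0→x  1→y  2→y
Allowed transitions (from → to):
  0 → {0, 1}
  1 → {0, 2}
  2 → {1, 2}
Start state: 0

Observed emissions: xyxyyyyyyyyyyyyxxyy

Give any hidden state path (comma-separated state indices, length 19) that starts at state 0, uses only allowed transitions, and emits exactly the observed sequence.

0,1,0,1,2,2,2,2,1,2,2,2,1,2,1,0,0,1,2

  pos 0: x in {0}, choose 0; start
  pos 1: y in {1,2}, choose 1; 0->1 ok
  pos 2: x in {0}, choose 0; 1->0 ok
  pos 3: y in {1,2}, choose 1; 0->1 ok
  pos 4: y in {1,2}, choose 2; 1->2 ok
  pos 5: y in {1,2}, choose 2; 2->2 ok
  pos 6: y in {1,2}, choose 2; 2->2 ok
  pos 7: y in {1,2}, choose 2; 2->2 ok
  pos 8: y in {1,2}, choose 1; 2->1 ok
  pos 9: y in {1,2}, choose 2; 1->2 ok
  pos 10: y in {1,2}, choose 2; 2->2 ok
  pos 11: y in {1,2}, choose 2; 2->2 ok
  pos 12: y in {1,2}, choose 1; 2->1 ok
  pos 13: y in {1,2}, choose 2; 1->2 ok
  pos 14: y in {1,2}, choose 1; 2->1 ok
  pos 15: x in {0}, choose 0; 1->0 ok
  pos 16: x in {0}, choose 0; 0->0 ok
  pos 17: y in {1,2}, choose 1; 0->1 ok
  pos 18: y in {1,2}, choose 2; 1->2 ok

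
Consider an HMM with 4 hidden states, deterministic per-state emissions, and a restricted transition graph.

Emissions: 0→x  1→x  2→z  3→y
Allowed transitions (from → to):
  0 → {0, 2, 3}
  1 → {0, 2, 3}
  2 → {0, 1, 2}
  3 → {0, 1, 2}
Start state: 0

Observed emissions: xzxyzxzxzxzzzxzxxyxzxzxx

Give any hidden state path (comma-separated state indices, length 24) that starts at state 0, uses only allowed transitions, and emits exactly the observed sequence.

  0: obs=x cand={0,1} pick 0 [start]
  1: obs=z cand={2} pick 2 [0->2 ok]
  2: obs=x cand={0,1} pick 0 [2->0 ok]
  3: obs=y cand={3} pick 3 [0->3 ok]
  4: obs=z cand={2} pick 2 [3->2 ok]
  5: obs=x cand={0,1} pick 1 [2->1 ok]
  6: obs=z cand={2} pick 2 [1->2 ok]
  7: obs=x cand={0,1} pick 1 [2->1 ok]
  8: obs=z cand={2} pick 2 [1->2 ok]
  9: obs=x cand={0,1} pick 1 [2->1 ok]
  10: obs=z cand={2} pick 2 [1->2 ok]
  11: obs=z cand={2} pick 2 [2->2 ok]
  12: obs=z cand={2} pick 2 [2->2 ok]
  13: obs=x cand={0,1} pick 1 [2->1 ok]
  14: obs=z cand={2} pick 2 [1->2 ok]
  15: obs=x cand={0,1} pick 0 [2->0 ok]
  16: obs=x cand={0,1} pick 0 [0->0 ok]
  17: obs=y cand={3} pick 3 [0->3 ok]
  18: obs=x cand={0,1} pick 1 [3->1 ok]
  19: obs=z cand={2} pick 2 [1->2 ok]
  20: obs=x cand={0,1} pick 0 [2->0 ok]
  21: obs=z cand={2} pick 2 [0->2 ok]
  22: obs=x cand={0,1} pick 0 [2->0 ok]
  23: obs=x cand={0,1} pick 0 [0->0 ok]

0,2,0,3,2,1,2,1,2,1,2,2,2,1,2,0,0,3,1,2,0,2,0,0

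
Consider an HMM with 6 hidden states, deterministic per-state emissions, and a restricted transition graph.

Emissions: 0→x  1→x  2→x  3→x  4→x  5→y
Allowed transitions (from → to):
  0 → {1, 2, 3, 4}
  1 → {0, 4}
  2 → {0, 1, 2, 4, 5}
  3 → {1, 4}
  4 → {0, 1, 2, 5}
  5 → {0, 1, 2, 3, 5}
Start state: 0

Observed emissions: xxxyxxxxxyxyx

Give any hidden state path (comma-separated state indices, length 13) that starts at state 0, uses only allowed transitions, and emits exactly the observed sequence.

  pos 0: x in {0,1,2,3,4}, choose 0; start
  pos 1: x in {0,1,2,3,4}, choose 3; 0->3 ok
  pos 2: x in {0,1,2,3,4}, choose 4; 3->4 ok
  pos 3: y in {5}, choose 5; 4->5 ok
  pos 4: x in {0,1,2,3,4}, choose 1; 5->1 ok
  pos 5: x in {0,1,2,3,4}, choose 4; 1->4 ok
  pos 6: x in {0,1,2,3,4}, choose 1; 4->1 ok
  pos 7: x in {0,1,2,3,4}, choose 0; 1->0 ok
  pos 8: x in {0,1,2,3,4}, choose 4; 0->4 ok
  pos 9: y in {5}, choose 5; 4->5 ok
  pos 10: x in {0,1,2,3,4}, choose 2; 5->2 ok
  pos 11: y in {5}, choose 5; 2->5 ok
  pos 12: x in {0,1,2,3,4}, choose 2; 5->2 ok

0,3,4,5,1,4,1,0,4,5,2,5,2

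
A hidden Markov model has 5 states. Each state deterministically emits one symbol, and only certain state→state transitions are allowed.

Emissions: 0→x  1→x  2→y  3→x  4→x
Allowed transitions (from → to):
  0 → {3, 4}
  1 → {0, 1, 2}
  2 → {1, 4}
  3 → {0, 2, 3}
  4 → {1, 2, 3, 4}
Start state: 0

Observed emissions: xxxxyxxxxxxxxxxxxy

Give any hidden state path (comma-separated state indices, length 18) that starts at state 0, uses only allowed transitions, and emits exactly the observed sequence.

  [0] x  {0,1,3,4}  => 0  start
  [1] x  {0,1,3,4}  => 3  0->3 ok
  [2] x  {0,1,3,4}  => 0  3->0 ok
  [3] x  {0,1,3,4}  => 3  0->3 ok
  [4] y  {2}  => 2  3->2 ok
  [5] x  {0,1,3,4}  => 4  2->4 ok
  [6] x  {0,1,3,4}  => 1  4->1 ok
  [7] x  {0,1,3,4}  => 1  1->1 ok
  [8] x  {0,1,3,4}  => 1  1->1 ok
  [9] x  {0,1,3,4}  => 0  1->0 ok
  [10] x  {0,1,3,4}  => 4  0->4 ok
  [11] x  {0,1,3,4}  => 4  4->4 ok
  [12] x  {0,1,3,4}  => 4  4->4 ok
  [13] x  {0,1,3,4}  => 1  4->1 ok
  [14] x  {0,1,3,4}  => 0  1->0 ok
  [15] x  {0,1,3,4}  => 4  0->4 ok
  [16] x  {0,1,3,4}  => 4  4->4 ok
  [17] y  {2}  => 2  4->2 ok

0,3,0,3,2,4,1,1,1,0,4,4,4,1,0,4,4,2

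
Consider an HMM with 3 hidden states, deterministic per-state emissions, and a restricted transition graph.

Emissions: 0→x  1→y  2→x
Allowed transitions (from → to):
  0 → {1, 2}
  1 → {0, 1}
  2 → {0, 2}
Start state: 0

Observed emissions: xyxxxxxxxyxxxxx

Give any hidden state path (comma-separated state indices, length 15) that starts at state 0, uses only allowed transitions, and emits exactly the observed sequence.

  [0] x  {0,2}  => 0  start
  [1] y  {1}  => 1  0->1 ok
  [2] x  {0,2}  => 0  1->0 ok
  [3] x  {0,2}  => 2  0->2 ok
  [4] x  {0,2}  => 0  2->0 ok
  [5] x  {0,2}  => 2  0->2 ok
  [6] x  {0,2}  => 2  2->2 ok
  [7] x  {0,2}  => 2  2->2 ok
  [8] x  {0,2}  => 0  2->0 ok
  [9] y  {1}  => 1  0->1 ok
  [10] x  {0,2}  => 0  1->0 ok
  [11] x  {0,2}  => 2  0->2 ok
  [12] x  {0,2}  => 0  2->0 ok
  [13] x  {0,2}  => 2  0->2 ok
  [14] x  {0,2}  => 0  2->0 ok

0,1,0,2,0,2,2,2,0,1,0,2,0,2,0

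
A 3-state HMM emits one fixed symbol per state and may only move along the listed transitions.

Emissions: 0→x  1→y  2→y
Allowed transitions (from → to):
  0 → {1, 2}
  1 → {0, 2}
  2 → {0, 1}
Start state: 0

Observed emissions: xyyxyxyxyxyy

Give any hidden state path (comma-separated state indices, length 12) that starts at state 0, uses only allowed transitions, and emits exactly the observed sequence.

0,2,1,0,2,0,1,0,2,0,1,2

  [0] x  {0}  => 0  start
  [1] y  {1,2}  => 2  0->2 ok
  [2] y  {1,2}  => 1  2->1 ok
  [3] x  {0}  => 0  1->0 ok
  [4] y  {1,2}  => 2  0->2 ok
  [5] x  {0}  => 0  2->0 ok
  [6] y  {1,2}  => 1  0->1 ok
  [7] x  {0}  => 0  1->0 ok
  [8] y  {1,2}  => 2  0->2 ok
  [9] x  {0}  => 0  2->0 ok
  [10] y  {1,2}  => 1  0->1 ok
  [11] y  {1,2}  => 2  1->2 ok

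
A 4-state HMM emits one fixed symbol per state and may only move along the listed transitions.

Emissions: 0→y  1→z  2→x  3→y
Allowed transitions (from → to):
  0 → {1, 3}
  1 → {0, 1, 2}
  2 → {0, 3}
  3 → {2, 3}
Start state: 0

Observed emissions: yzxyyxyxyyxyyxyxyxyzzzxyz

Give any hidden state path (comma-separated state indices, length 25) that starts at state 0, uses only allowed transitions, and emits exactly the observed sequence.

  t0 'y' -> {0,3}, take 0 (start)
  t1 'z' -> {1}, take 1 (0->1 ok)
  t2 'x' -> {2}, take 2 (1->2 ok)
  t3 'y' -> {0,3}, take 3 (2->3 ok)
  t4 'y' -> {0,3}, take 3 (3->3 ok)
  t5 'x' -> {2}, take 2 (3->2 ok)
  t6 'y' -> {0,3}, take 3 (2->3 ok)
  t7 'x' -> {2}, take 2 (3->2 ok)
  t8 'y' -> {0,3}, take 3 (2->3 ok)
  t9 'y' -> {0,3}, take 3 (3->3 ok)
  t10 'x' -> {2}, take 2 (3->2 ok)
  t11 'y' -> {0,3}, take 3 (2->3 ok)
  t12 'y' -> {0,3}, take 3 (3->3 ok)
  t13 'x' -> {2}, take 2 (3->2 ok)
  t14 'y' -> {0,3}, take 3 (2->3 ok)
  t15 'x' -> {2}, take 2 (3->2 ok)
  t16 'y' -> {0,3}, take 3 (2->3 ok)
  t17 'x' -> {2}, take 2 (3->2 ok)
  t18 'y' -> {0,3}, take 0 (2->0 ok)
  t19 'z' -> {1}, take 1 (0->1 ok)
  t20 'z' -> {1}, take 1 (1->1 ok)
  t21 'z' -> {1}, take 1 (1->1 ok)
  t22 'x' -> {2}, take 2 (1->2 ok)
  t23 'y' -> {0,3}, take 0 (2->0 ok)
  t24 'z' -> {1}, take 1 (0->1 ok)

0,1,2,3,3,2,3,2,3,3,2,3,3,2,3,2,3,2,0,1,1,1,2,0,1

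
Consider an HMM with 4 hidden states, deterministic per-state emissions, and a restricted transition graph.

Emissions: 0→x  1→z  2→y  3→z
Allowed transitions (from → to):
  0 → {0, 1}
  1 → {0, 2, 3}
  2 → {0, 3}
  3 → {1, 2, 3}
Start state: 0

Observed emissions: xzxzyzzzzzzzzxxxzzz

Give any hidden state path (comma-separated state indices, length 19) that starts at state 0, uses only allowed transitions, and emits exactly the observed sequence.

0,1,0,1,2,3,3,1,3,3,1,3,1,0,0,0,1,3,1

  t0 'x' -> {0}, take 0 (start)
  t1 'z' -> {1,3}, take 1 (0->1 ok)
  t2 'x' -> {0}, take 0 (1->0 ok)
  t3 'z' -> {1,3}, take 1 (0->1 ok)
  t4 'y' -> {2}, take 2 (1->2 ok)
  t5 'z' -> {1,3}, take 3 (2->3 ok)
  t6 'z' -> {1,3}, take 3 (3->3 ok)
  t7 'z' -> {1,3}, take 1 (3->1 ok)
  t8 'z' -> {1,3}, take 3 (1->3 ok)
  t9 'z' -> {1,3}, take 3 (3->3 ok)
  t10 'z' -> {1,3}, take 1 (3->1 ok)
  t11 'z' -> {1,3}, take 3 (1->3 ok)
  t12 'z' -> {1,3}, take 1 (3->1 ok)
  t13 'x' -> {0}, take 0 (1->0 ok)
  t14 'x' -> {0}, take 0 (0->0 ok)
  t15 'x' -> {0}, take 0 (0->0 ok)
  t16 'z' -> {1,3}, take 1 (0->1 ok)
  t17 'z' -> {1,3}, take 3 (1->3 ok)
  t18 'z' -> {1,3}, take 1 (3->1 ok)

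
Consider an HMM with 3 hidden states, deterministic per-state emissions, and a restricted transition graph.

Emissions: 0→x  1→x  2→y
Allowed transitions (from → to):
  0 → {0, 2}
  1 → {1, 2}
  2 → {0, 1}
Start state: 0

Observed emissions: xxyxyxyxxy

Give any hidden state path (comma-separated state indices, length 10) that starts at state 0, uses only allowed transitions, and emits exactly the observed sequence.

0,0,2,0,2,1,2,1,1,2

  pos 0: x in {0,1}, choose 0; start
  pos 1: x in {0,1}, choose 0; 0->0 ok
  pos 2: y in {2}, choose 2; 0->2 ok
  pos 3: x in {0,1}, choose 0; 2->0 ok
  pos 4: y in {2}, choose 2; 0->2 ok
  pos 5: x in {0,1}, choose 1; 2->1 ok
  pos 6: y in {2}, choose 2; 1->2 ok
  pos 7: x in {0,1}, choose 1; 2->1 ok
  pos 8: x in {0,1}, choose 1; 1->1 ok
  pos 9: y in {2}, choose 2; 1->2 ok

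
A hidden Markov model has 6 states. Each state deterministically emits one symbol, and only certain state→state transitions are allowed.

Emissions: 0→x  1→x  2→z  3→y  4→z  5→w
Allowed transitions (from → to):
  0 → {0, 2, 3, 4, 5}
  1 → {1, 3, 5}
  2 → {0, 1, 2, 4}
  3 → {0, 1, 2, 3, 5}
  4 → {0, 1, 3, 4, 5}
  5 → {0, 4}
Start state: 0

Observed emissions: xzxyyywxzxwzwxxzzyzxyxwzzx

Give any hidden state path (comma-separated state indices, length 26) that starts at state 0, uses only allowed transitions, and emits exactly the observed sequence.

  [0] x  {0,1}  => 0  start
  [1] z  {2,4}  => 4  0->4 ok
  [2] x  {0,1}  => 1  4->1 ok
  [3] y  {3}  => 3  1->3 ok
  [4] y  {3}  => 3  3->3 ok
  [5] y  {3}  => 3  3->3 ok
  [6] w  {5}  => 5  3->5 ok
  [7] x  {0,1}  => 0  5->0 ok
  [8] z  {2,4}  => 2  0->2 ok
  [9] x  {0,1}  => 1  2->1 ok
  [10] w  {5}  => 5  1->5 ok
  [11] z  {2,4}  => 4  5->4 ok
  [12] w  {5}  => 5  4->5 ok
  [13] x  {0,1}  => 0  5->0 ok
  [14] x  {0,1}  => 0  0->0 ok
  [15] z  {2,4}  => 2  0->2 ok
  [16] z  {2,4}  => 4  2->4 ok
  [17] y  {3}  => 3  4->3 ok
  [18] z  {2,4}  => 2  3->2 ok
  [19] x  {0,1}  => 1  2->1 ok
  [20] y  {3}  => 3  1->3 ok
  [21] x  {0,1}  => 1  3->1 ok
  [22] w  {5}  => 5  1->5 ok
  [23] z  {2,4}  => 4  5->4 ok
  [24] z  {2,4}  => 4  4->4 ok
  [25] x  {0,1}  => 0  4->0 ok

0,4,1,3,3,3,5,0,2,1,5,4,5,0,0,2,4,3,2,1,3,1,5,4,4,0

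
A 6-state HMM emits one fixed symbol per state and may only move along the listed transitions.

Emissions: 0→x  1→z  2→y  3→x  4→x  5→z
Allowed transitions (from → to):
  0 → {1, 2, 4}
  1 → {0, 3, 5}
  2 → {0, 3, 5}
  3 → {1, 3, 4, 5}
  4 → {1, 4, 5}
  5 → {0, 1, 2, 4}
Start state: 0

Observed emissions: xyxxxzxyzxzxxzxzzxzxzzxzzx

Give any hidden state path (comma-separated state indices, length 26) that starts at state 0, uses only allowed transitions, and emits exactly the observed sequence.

0,2,0,4,4,1,0,2,5,4,1,3,3,1,3,5,1,0,1,0,1,5,0,1,5,4

  0: obs=x cand={0,3,4} pick 0 [start]
  1: obs=y cand={2} pick 2 [0->2 ok]
  2: obs=x cand={0,3,4} pick 0 [2->0 ok]
  3: obs=x cand={0,3,4} pick 4 [0->4 ok]
  4: obs=x cand={0,3,4} pick 4 [4->4 ok]
  5: obs=z cand={1,5} pick 1 [4->1 ok]
  6: obs=x cand={0,3,4} pick 0 [1->0 ok]
  7: obs=y cand={2} pick 2 [0->2 ok]
  8: obs=z cand={1,5} pick 5 [2->5 ok]
  9: obs=x cand={0,3,4} pick 4 [5->4 ok]
  10: obs=z cand={1,5} pick 1 [4->1 ok]
  11: obs=x cand={0,3,4} pick 3 [1->3 ok]
  12: obs=x cand={0,3,4} pick 3 [3->3 ok]
  13: obs=z cand={1,5} pick 1 [3->1 ok]
  14: obs=x cand={0,3,4} pick 3 [1->3 ok]
  15: obs=z cand={1,5} pick 5 [3->5 ok]
  16: obs=z cand={1,5} pick 1 [5->1 ok]
  17: obs=x cand={0,3,4} pick 0 [1->0 ok]
  18: obs=z cand={1,5} pick 1 [0->1 ok]
  19: obs=x cand={0,3,4} pick 0 [1->0 ok]
  20: obs=z cand={1,5} pick 1 [0->1 ok]
  21: obs=z cand={1,5} pick 5 [1->5 ok]
  22: obs=x cand={0,3,4} pick 0 [5->0 ok]
  23: obs=z cand={1,5} pick 1 [0->1 ok]
  24: obs=z cand={1,5} pick 5 [1->5 ok]
  25: obs=x cand={0,3,4} pick 4 [5->4 ok]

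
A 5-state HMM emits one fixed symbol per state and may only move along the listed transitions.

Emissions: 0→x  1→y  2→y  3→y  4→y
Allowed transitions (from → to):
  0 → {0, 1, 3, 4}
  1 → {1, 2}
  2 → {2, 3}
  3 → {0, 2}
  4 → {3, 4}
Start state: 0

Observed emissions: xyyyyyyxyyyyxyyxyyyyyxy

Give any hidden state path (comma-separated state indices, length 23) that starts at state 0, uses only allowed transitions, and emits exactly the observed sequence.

  0: obs=x cand={0} pick 0 [start]
  1: obs=y cand={1,2,3,4} pick 3 [0->3 ok]
  2: obs=y cand={1,2,3,4} pick 2 [3->2 ok]
  3: obs=y cand={1,2,3,4} pick 2 [2->2 ok]
  4: obs=y cand={1,2,3,4} pick 3 [2->3 ok]
  5: obs=y cand={1,2,3,4} pick 2 [3->2 ok]
  6: obs=y cand={1,2,3,4} pick 3 [2->3 ok]
  7: obs=x cand={0} pick 0 [3->0 ok]
  8: obs=y cand={1,2,3,4} pick 1 [0->1 ok]
  9: obs=y cand={1,2,3,4} pick 2 [1->2 ok]
  10: obs=y cand={1,2,3,4} pick 2 [2->2 ok]
  11: obs=y cand={1,2,3,4} pick 3 [2->3 ok]
  12: obs=x cand={0} pick 0 [3->0 ok]
  13: obs=y cand={1,2,3,4} pick 4 [0->4 ok]
  14: obs=y cand={1,2,3,4} pick 3 [4->3 ok]
  15: obs=x cand={0} pick 0 [3->0 ok]
  16: obs=y cand={1,2,3,4} pick 3 [0->3 ok]
  17: obs=y cand={1,2,3,4} pick 2 [3->2 ok]
  18: obs=y cand={1,2,3,4} pick 2 [2->2 ok]
  19: obs=y cand={1,2,3,4} pick 2 [2->2 ok]
  20: obs=y cand={1,2,3,4} pick 3 [2->3 ok]
  21: obs=x cand={0} pick 0 [3->0 ok]
  22: obs=y cand={1,2,3,4} pick 4 [0->4 ok]

0,3,2,2,3,2,3,0,1,2,2,3,0,4,3,0,3,2,2,2,3,0,4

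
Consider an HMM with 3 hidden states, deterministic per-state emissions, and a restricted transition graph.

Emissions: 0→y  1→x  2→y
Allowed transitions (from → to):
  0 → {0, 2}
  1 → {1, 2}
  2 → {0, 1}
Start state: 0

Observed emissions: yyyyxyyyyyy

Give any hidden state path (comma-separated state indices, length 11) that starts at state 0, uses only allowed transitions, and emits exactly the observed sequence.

  0: obs=y cand={0,2} pick 0 [start]
  1: obs=y cand={0,2} pick 2 [0->2 ok]
  2: obs=y cand={0,2} pick 0 [2->0 ok]
  3: obs=y cand={0,2} pick 2 [0->2 ok]
  4: obs=x cand={1} pick 1 [2->1 ok]
  5: obs=y cand={0,2} pick 2 [1->2 ok]
  6: obs=y cand={0,2} pick 0 [2->0 ok]
  7: obs=y cand={0,2} pick 0 [0->0 ok]
  8: obs=y cand={0,2} pick 2 [0->2 ok]
  9: obs=y cand={0,2} pick 0 [2->0 ok]
  10: obs=y cand={0,2} pick 2 [0->2 ok]

0,2,0,2,1,2,0,0,2,0,2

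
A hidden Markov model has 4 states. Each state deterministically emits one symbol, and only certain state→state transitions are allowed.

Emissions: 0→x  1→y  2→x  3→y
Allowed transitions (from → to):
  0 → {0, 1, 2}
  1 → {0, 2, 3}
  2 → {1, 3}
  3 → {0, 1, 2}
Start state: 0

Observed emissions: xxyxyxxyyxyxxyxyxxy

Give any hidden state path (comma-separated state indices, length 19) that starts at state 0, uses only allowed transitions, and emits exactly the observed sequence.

0,2,1,2,1,0,2,3,1,2,3,0,2,3,2,1,0,2,3

  0: obs=x cand={0,2} pick 0 [start]
  1: obs=x cand={0,2} pick 2 [0->2 ok]
  2: obs=y cand={1,3} pick 1 [2->1 ok]
  3: obs=x cand={0,2} pick 2 [1->2 ok]
  4: obs=y cand={1,3} pick 1 [2->1 ok]
  5: obs=x cand={0,2} pick 0 [1->0 ok]
  6: obs=x cand={0,2} pick 2 [0->2 ok]
  7: obs=y cand={1,3} pick 3 [2->3 ok]
  8: obs=y cand={1,3} pick 1 [3->1 ok]
  9: obs=x cand={0,2} pick 2 [1->2 ok]
  10: obs=y cand={1,3} pick 3 [2->3 ok]
  11: obs=x cand={0,2} pick 0 [3->0 ok]
  12: obs=x cand={0,2} pick 2 [0->2 ok]
  13: obs=y cand={1,3} pick 3 [2->3 ok]
  14: obs=x cand={0,2} pick 2 [3->2 ok]
  15: obs=y cand={1,3} pick 1 [2->1 ok]
  16: obs=x cand={0,2} pick 0 [1->0 ok]
  17: obs=x cand={0,2} pick 2 [0->2 ok]
  18: obs=y cand={1,3} pick 3 [2->3 ok]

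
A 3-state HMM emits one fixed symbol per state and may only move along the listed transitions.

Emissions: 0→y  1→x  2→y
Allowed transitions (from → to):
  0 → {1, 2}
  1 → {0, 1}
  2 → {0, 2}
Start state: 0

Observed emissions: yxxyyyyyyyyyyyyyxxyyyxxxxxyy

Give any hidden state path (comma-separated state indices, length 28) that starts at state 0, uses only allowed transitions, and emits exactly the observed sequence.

0,1,1,0,2,0,2,2,2,0,2,2,0,2,2,0,1,1,0,2,0,1,1,1,1,1,0,2

  0: obs=y cand={0,2} pick 0 [start]
  1: obs=x cand={1} pick 1 [0->1 ok]
  2: obs=x cand={1} pick 1 [1->1 ok]
  3: obs=y cand={0,2} pick 0 [1->0 ok]
  4: obs=y cand={0,2} pick 2 [0->2 ok]
  5: obs=y cand={0,2} pick 0 [2->0 ok]
  6: obs=y cand={0,2} pick 2 [0->2 ok]
  7: obs=y cand={0,2} pick 2 [2->2 ok]
  8: obs=y cand={0,2} pick 2 [2->2 ok]
  9: obs=y cand={0,2} pick 0 [2->0 ok]
  10: obs=y cand={0,2} pick 2 [0->2 ok]
  11: obs=y cand={0,2} pick 2 [2->2 ok]
  12: obs=y cand={0,2} pick 0 [2->0 ok]
  13: obs=y cand={0,2} pick 2 [0->2 ok]
  14: obs=y cand={0,2} pick 2 [2->2 ok]
  15: obs=y cand={0,2} pick 0 [2->0 ok]
  16: obs=x cand={1} pick 1 [0->1 ok]
  17: obs=x cand={1} pick 1 [1->1 ok]
  18: obs=y cand={0,2} pick 0 [1->0 ok]
  19: obs=y cand={0,2} pick 2 [0->2 ok]
  20: obs=y cand={0,2} pick 0 [2->0 ok]
  21: obs=x cand={1} pick 1 [0->1 ok]
  22: obs=x cand={1} pick 1 [1->1 ok]
  23: obs=x cand={1} pick 1 [1->1 ok]
  24: obs=x cand={1} pick 1 [1->1 ok]
  25: obs=x cand={1} pick 1 [1->1 ok]
  26: obs=y cand={0,2} pick 0 [1->0 ok]
  27: obs=y cand={0,2} pick 2 [0->2 ok]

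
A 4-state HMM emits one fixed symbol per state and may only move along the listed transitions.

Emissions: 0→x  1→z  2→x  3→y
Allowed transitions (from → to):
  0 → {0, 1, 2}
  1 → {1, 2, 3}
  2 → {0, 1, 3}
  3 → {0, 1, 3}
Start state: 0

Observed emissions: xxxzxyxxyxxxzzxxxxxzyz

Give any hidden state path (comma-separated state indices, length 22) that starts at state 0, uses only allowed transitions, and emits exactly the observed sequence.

0,2,0,1,2,3,0,2,3,0,0,0,1,1,2,0,0,0,0,1,3,1

  pos 0: x in {0,2}, choose 0; start
  pos 1: x in {0,2}, choose 2; 0->2 ok
  pos 2: x in {0,2}, choose 0; 2->0 ok
  pos 3: z in {1}, choose 1; 0->1 ok
  pos 4: x in {0,2}, choose 2; 1->2 ok
  pos 5: y in {3}, choose 3; 2->3 ok
  pos 6: x in {0,2}, choose 0; 3->0 ok
  pos 7: x in {0,2}, choose 2; 0->2 ok
  pos 8: y in {3}, choose 3; 2->3 ok
  pos 9: x in {0,2}, choose 0; 3->0 ok
  pos 10: x in {0,2}, choose 0; 0->0 ok
  pos 11: x in {0,2}, choose 0; 0->0 ok
  pos 12: z in {1}, choose 1; 0->1 ok
  pos 13: z in {1}, choose 1; 1->1 ok
  pos 14: x in {0,2}, choose 2; 1->2 ok
  pos 15: x in {0,2}, choose 0; 2->0 ok
  pos 16: x in {0,2}, choose 0; 0->0 ok
  pos 17: x in {0,2}, choose 0; 0->0 ok
  pos 18: x in {0,2}, choose 0; 0->0 ok
  pos 19: z in {1}, choose 1; 0->1 ok
  pos 20: y in {3}, choose 3; 1->3 ok
  pos 21: z in {1}, choose 1; 3->1 ok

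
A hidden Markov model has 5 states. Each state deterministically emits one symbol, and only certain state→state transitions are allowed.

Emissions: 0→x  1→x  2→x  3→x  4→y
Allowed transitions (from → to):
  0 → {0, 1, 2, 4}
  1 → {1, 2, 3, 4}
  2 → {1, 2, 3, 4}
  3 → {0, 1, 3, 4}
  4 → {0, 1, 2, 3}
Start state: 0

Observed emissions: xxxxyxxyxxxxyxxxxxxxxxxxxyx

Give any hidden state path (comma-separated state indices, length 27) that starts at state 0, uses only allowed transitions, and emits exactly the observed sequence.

0,2,3,0,4,2,2,4,0,2,2,1,4,0,0,0,0,1,2,3,3,0,0,1,2,4,2

  0: obs=x cand={0,1,2,3} pick 0 [start]
  1: obs=x cand={0,1,2,3} pick 2 [0->2 ok]
  2: obs=x cand={0,1,2,3} pick 3 [2->3 ok]
  3: obs=x cand={0,1,2,3} pick 0 [3->0 ok]
  4: obs=y cand={4} pick 4 [0->4 ok]
  5: obs=x cand={0,1,2,3} pick 2 [4->2 ok]
  6: obs=x cand={0,1,2,3} pick 2 [2->2 ok]
  7: obs=y cand={4} pick 4 [2->4 ok]
  8: obs=x cand={0,1,2,3} pick 0 [4->0 ok]
  9: obs=x cand={0,1,2,3} pick 2 [0->2 ok]
  10: obs=x cand={0,1,2,3} pick 2 [2->2 ok]
  11: obs=x cand={0,1,2,3} pick 1 [2->1 ok]
  12: obs=y cand={4} pick 4 [1->4 ok]
  13: obs=x cand={0,1,2,3} pick 0 [4->0 ok]
  14: obs=x cand={0,1,2,3} pick 0 [0->0 ok]
  15: obs=x cand={0,1,2,3} pick 0 [0->0 ok]
  16: obs=x cand={0,1,2,3} pick 0 [0->0 ok]
  17: obs=x cand={0,1,2,3} pick 1 [0->1 ok]
  18: obs=x cand={0,1,2,3} pick 2 [1->2 ok]
  19: obs=x cand={0,1,2,3} pick 3 [2->3 ok]
  20: obs=x cand={0,1,2,3} pick 3 [3->3 ok]
  21: obs=x cand={0,1,2,3} pick 0 [3->0 ok]
  22: obs=x cand={0,1,2,3} pick 0 [0->0 ok]
  23: obs=x cand={0,1,2,3} pick 1 [0->1 ok]
  24: obs=x cand={0,1,2,3} pick 2 [1->2 ok]
  25: obs=y cand={4} pick 4 [2->4 ok]
  26: obs=x cand={0,1,2,3} pick 2 [4->2 ok]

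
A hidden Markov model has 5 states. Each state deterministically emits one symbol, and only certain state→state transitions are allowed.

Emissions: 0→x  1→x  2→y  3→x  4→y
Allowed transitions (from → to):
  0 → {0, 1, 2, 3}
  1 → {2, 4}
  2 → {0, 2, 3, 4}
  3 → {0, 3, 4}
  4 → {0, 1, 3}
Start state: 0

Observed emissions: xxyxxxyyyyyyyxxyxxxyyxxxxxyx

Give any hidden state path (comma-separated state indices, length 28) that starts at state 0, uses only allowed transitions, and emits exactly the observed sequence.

0,1,4,3,0,1,2,2,2,2,2,2,2,0,1,4,3,0,1,2,2,3,3,3,0,3,4,0

  [0] x  {0,1,3}  => 0  start
  [1] x  {0,1,3}  => 1  0->1 ok
  [2] y  {2,4}  => 4  1->4 ok
  [3] x  {0,1,3}  => 3  4->3 ok
  [4] x  {0,1,3}  => 0  3->0 ok
  [5] x  {0,1,3}  => 1  0->1 ok
  [6] y  {2,4}  => 2  1->2 ok
  [7] y  {2,4}  => 2  2->2 ok
  [8] y  {2,4}  => 2  2->2 ok
  [9] y  {2,4}  => 2  2->2 ok
  [10] y  {2,4}  => 2  2->2 ok
  [11] y  {2,4}  => 2  2->2 ok
  [12] y  {2,4}  => 2  2->2 ok
  [13] x  {0,1,3}  => 0  2->0 ok
  [14] x  {0,1,3}  => 1  0->1 ok
  [15] y  {2,4}  => 4  1->4 ok
  [16] x  {0,1,3}  => 3  4->3 ok
  [17] x  {0,1,3}  => 0  3->0 ok
  [18] x  {0,1,3}  => 1  0->1 ok
  [19] y  {2,4}  => 2  1->2 ok
  [20] y  {2,4}  => 2  2->2 ok
  [21] x  {0,1,3}  => 3  2->3 ok
  [22] x  {0,1,3}  => 3  3->3 ok
  [23] x  {0,1,3}  => 3  3->3 ok
  [24] x  {0,1,3}  => 0  3->0 ok
  [25] x  {0,1,3}  => 3  0->3 ok
  [26] y  {2,4}  => 4  3->4 ok
  [27] x  {0,1,3}  => 0  4->0 ok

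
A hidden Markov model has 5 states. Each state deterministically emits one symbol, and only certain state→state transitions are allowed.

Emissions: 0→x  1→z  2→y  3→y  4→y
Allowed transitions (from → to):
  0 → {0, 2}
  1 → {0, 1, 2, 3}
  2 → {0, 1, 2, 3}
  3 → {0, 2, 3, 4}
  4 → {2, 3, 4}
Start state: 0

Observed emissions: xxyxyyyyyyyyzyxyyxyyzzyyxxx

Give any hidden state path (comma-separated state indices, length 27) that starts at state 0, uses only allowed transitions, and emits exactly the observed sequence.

  [0] x  {0}  => 0  start
  [1] x  {0}  => 0  0->0 ok
  [2] y  {2,3,4}  => 2  0->2 ok
  [3] x  {0}  => 0  2->0 ok
  [4] y  {2,3,4}  => 2  0->2 ok
  [5] y  {2,3,4}  => 2  2->2 ok
  [6] y  {2,3,4}  => 3  2->3 ok
  [7] y  {2,3,4}  => 4  3->4 ok
  [8] y  {2,3,4}  => 4  4->4 ok
  [9] y  {2,3,4}  => 3  4->3 ok
  [10] y  {2,3,4}  => 4  3->4 ok
  [11] y  {2,3,4}  => 2  4->2 ok
  [12] z  {1}  => 1  2->1 ok
  [13] y  {2,3,4}  => 3  1->3 ok
  [14] x  {0}  => 0  3->0 ok
  [15] y  {2,3,4}  => 2  0->2 ok
  [16] y  {2,3,4}  => 2  2->2 ok
  [17] x  {0}  => 0  2->0 ok
  [18] y  {2,3,4}  => 2  0->2 ok
  [19] y  {2,3,4}  => 2  2->2 ok
  [20] z  {1}  => 1  2->1 ok
  [21] z  {1}  => 1  1->1 ok
  [22] y  {2,3,4}  => 3  1->3 ok
  [23] y  {2,3,4}  => 2  3->2 ok
  [24] x  {0}  => 0  2->0 ok
  [25] x  {0}  => 0  0->0 ok
  [26] x  {0}  => 0  0->0 ok

0,0,2,0,2,2,3,4,4,3,4,2,1,3,0,2,2,0,2,2,1,1,3,2,0,0,0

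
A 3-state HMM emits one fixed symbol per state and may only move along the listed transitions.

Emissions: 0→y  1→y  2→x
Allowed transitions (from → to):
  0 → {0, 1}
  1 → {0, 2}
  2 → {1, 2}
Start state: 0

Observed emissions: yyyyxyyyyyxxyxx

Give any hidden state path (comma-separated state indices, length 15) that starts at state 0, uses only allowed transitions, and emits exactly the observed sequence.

  0: obs=y cand={0,1} pick 0 [start]
  1: obs=y cand={0,1} pick 0 [0->0 ok]
  2: obs=y cand={0,1} pick 0 [0->0 ok]
  3: obs=y cand={0,1} pick 1 [0->1 ok]
  4: obs=x cand={2} pick 2 [1->2 ok]
  5: obs=y cand={0,1} pick 1 [2->1 ok]
  6: obs=y cand={0,1} pick 0 [1->0 ok]
  7: obs=y cand={0,1} pick 0 [0->0 ok]
  8: obs=y cand={0,1} pick 0 [0->0 ok]
  9: obs=y cand={0,1} pick 1 [0->1 ok]
  10: obs=x cand={2} pick 2 [1->2 ok]
  11: obs=x cand={2} pick 2 [2->2 ok]
  12: obs=y cand={0,1} pick 1 [2->1 ok]
  13: obs=x cand={2} pick 2 [1->2 ok]
  14: obs=x cand={2} pick 2 [2->2 ok]

0,0,0,1,2,1,0,0,0,1,2,2,1,2,2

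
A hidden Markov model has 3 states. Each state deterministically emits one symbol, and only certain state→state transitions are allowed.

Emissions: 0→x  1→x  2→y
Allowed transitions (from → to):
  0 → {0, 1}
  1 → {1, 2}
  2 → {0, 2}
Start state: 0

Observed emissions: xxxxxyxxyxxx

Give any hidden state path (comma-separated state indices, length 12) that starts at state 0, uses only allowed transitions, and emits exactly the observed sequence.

  t0 'x' -> {0,1}, take 0 (start)
  t1 'x' -> {0,1}, take 0 (0->0 ok)
  t2 'x' -> {0,1}, take 0 (0->0 ok)
  t3 'x' -> {0,1}, take 0 (0->0 ok)
  t4 'x' -> {0,1}, take 1 (0->1 ok)
  t5 'y' -> {2}, take 2 (1->2 ok)
  t6 'x' -> {0,1}, take 0 (2->0 ok)
  t7 'x' -> {0,1}, take 1 (0->1 ok)
  t8 'y' -> {2}, take 2 (1->2 ok)
  t9 'x' -> {0,1}, take 0 (2->0 ok)
  t10 'x' -> {0,1}, take 1 (0->1 ok)
  t11 'x' -> {0,1}, take 1 (1->1 ok)

0,0,0,0,1,2,0,1,2,0,1,1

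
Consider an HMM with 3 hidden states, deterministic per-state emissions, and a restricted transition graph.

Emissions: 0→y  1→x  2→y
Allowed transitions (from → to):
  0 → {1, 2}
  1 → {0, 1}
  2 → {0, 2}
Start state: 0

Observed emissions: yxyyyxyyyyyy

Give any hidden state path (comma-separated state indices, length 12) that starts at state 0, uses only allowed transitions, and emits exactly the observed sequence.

0,1,0,2,0,1,0,2,2,2,2,2

  pos 0: y in {0,2}, choose 0; start
  pos 1: x in {1}, choose 1; 0->1 ok
  pos 2: y in {0,2}, choose 0; 1->0 ok
  pos 3: y in {0,2}, choose 2; 0->2 ok
  pos 4: y in {0,2}, choose 0; 2->0 ok
  pos 5: x in {1}, choose 1; 0->1 ok
  pos 6: y in {0,2}, choose 0; 1->0 ok
  pos 7: y in {0,2}, choose 2; 0->2 ok
  pos 8: y in {0,2}, choose 2; 2->2 ok
  pos 9: y in {0,2}, choose 2; 2->2 ok
  pos 10: y in {0,2}, choose 2; 2->2 ok
  pos 11: y in {0,2}, choose 2; 2->2 ok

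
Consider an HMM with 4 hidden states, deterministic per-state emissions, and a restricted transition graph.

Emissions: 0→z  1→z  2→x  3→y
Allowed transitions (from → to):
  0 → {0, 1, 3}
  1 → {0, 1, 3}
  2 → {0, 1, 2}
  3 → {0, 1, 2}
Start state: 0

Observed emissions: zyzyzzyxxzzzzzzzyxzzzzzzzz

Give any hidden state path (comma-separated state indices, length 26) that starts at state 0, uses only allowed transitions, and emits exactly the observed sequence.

  [0] z  {0,1}  => 0  start
  [1] y  {3}  => 3  0->3 ok
  [2] z  {0,1}  => 1  3->1 ok
  [3] y  {3}  => 3  1->3 ok
  [4] z  {0,1}  => 0  3->0 ok
  [5] z  {0,1}  => 0  0->0 ok
  [6] y  {3}  => 3  0->3 ok
  [7] x  {2}  => 2  3->2 ok
  [8] x  {2}  => 2  2->2 ok
  [9] z  {0,1}  => 0  2->0 ok
  [10] z  {0,1}  => 1  0->1 ok
  [11] z  {0,1}  => 0  1->0 ok
  [12] z  {0,1}  => 0  0->0 ok
  [13] z  {0,1}  => 0  0->0 ok
  [14] z  {0,1}  => 0  0->0 ok
  [15] z  {0,1}  => 0  0->0 ok
  [16] y  {3}  => 3  0->3 ok
  [17] x  {2}  => 2  3->2 ok
  [18] z  {0,1}  => 1  2->1 ok
  [19] z  {0,1}  => 1  1->1 ok
  [20] z  {0,1}  => 1  1->1 ok
  [21] z  {0,1}  => 1  1->1 ok
  [22] z  {0,1}  => 0  1->0 ok
  [23] z  {0,1}  => 0  0->0 ok
  [24] z  {0,1}  => 1  0->1 ok
  [25] z  {0,1}  => 0  1->0 ok

0,3,1,3,0,0,3,2,2,0,1,0,0,0,0,0,3,2,1,1,1,1,0,0,1,0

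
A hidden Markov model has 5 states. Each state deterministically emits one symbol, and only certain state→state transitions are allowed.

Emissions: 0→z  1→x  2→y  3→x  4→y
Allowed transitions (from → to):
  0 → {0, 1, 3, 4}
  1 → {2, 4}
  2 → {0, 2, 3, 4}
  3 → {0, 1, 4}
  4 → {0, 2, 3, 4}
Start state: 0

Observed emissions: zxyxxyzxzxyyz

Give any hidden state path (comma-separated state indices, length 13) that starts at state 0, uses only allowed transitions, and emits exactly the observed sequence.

  [0] z  {0}  => 0  start
  [1] x  {1,3}  => 3  0->3 ok
  [2] y  {2,4}  => 4  3->4 ok
  [3] x  {1,3}  => 3  4->3 ok
  [4] x  {1,3}  => 1  3->1 ok
  [5] y  {2,4}  => 4  1->4 ok
  [6] z  {0}  => 0  4->0 ok
  [7] x  {1,3}  => 3  0->3 ok
  [8] z  {0}  => 0  3->0 ok
  [9] x  {1,3}  => 3  0->3 ok
  [10] y  {2,4}  => 4  3->4 ok
  [11] y  {2,4}  => 2  4->2 ok
  [12] z  {0}  => 0  2->0 ok

0,3,4,3,1,4,0,3,0,3,4,2,0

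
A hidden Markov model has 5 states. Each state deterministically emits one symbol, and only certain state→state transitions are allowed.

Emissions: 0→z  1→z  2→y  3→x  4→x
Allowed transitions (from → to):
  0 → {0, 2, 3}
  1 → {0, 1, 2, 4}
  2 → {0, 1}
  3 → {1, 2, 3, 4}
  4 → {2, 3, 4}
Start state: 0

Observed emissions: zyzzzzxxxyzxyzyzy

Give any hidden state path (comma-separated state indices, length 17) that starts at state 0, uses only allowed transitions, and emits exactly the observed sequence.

  pos 0: z in {0,1}, choose 0; start
  pos 1: y in {2}, choose 2; 0->2 ok
  pos 2: z in {0,1}, choose 1; 2->1 ok
  pos 3: z in {0,1}, choose 1; 1->1 ok
  pos 4: z in {0,1}, choose 1; 1->1 ok
  pos 5: z in {0,1}, choose 0; 1->0 ok
  pos 6: x in {3,4}, choose 3; 0->3 ok
  pos 7: x in {3,4}, choose 4; 3->4 ok
  pos 8: x in {3,4}, choose 3; 4->3 ok
  pos 9: y in {2}, choose 2; 3->2 ok
  pos 10: z in {0,1}, choose 0; 2->0 ok
  pos 11: x in {3,4}, choose 3; 0->3 ok
  pos 12: y in {2}, choose 2; 3->2 ok
  pos 13: z in {0,1}, choose 1; 2->1 ok
  pos 14: y in {2}, choose 2; 1->2 ok
  pos 15: z in {0,1}, choose 0; 2->0 ok
  pos 16: y in {2}, choose 2; 0->2 ok

0,2,1,1,1,0,3,4,3,2,0,3,2,1,2,0,2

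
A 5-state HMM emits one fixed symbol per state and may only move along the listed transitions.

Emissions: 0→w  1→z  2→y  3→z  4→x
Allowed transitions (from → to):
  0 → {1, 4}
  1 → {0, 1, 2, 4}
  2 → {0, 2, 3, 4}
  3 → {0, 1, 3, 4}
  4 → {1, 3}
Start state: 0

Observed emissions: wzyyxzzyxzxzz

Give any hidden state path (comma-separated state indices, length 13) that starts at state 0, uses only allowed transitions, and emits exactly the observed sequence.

  pos 0: w in {0}, choose 0; start
  pos 1: z in {1,3}, choose 1; 0->1 ok
  pos 2: y in {2}, choose 2; 1->2 ok
  pos 3: y in {2}, choose 2; 2->2 ok
  pos 4: x in {4}, choose 4; 2->4 ok
  pos 5: z in {1,3}, choose 3; 4->3 ok
  pos 6: z in {1,3}, choose 1; 3->1 ok
  pos 7: y in {2}, choose 2; 1->2 ok
  pos 8: x in {4}, choose 4; 2->4 ok
  pos 9: z in {1,3}, choose 1; 4->1 ok
  pos 10: x in {4}, choose 4; 1->4 ok
  pos 11: z in {1,3}, choose 3; 4->3 ok
  pos 12: z in {1,3}, choose 3; 3->3 ok

0,1,2,2,4,3,1,2,4,1,4,3,3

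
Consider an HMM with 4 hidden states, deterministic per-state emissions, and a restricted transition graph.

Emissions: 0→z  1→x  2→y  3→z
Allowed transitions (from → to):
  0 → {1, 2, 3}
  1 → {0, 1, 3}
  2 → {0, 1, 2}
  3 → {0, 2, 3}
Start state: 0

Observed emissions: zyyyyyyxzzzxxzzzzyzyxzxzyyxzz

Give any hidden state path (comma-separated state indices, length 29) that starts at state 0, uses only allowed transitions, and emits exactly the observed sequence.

  pos 0: z in {0,3}, choose 0; start
  pos 1: y in {2}, choose 2; 0->2 ok
  pos 2: y in {2}, choose 2; 2->2 ok
  pos 3: y in {2}, choose 2; 2->2 ok
  pos 4: y in {2}, choose 2; 2->2 ok
  pos 5: y in {2}, choose 2; 2->2 ok
  pos 6: y in {2}, choose 2; 2->2 ok
  pos 7: x in {1}, choose 1; 2->1 ok
  pos 8: z in {0,3}, choose 3; 1->3 ok
  pos 9: z in {0,3}, choose 3; 3->3 ok
  pos 10: z in {0,3}, choose 0; 3->0 ok
  pos 11: x in {1}, choose 1; 0->1 ok
  pos 12: x in {1}, choose 1; 1->1 ok
  pos 13: z in {0,3}, choose 3; 1->3 ok
  pos 14: z in {0,3}, choose 0; 3->0 ok
  pos 15: z in {0,3}, choose 3; 0->3 ok
  pos 16: z in {0,3}, choose 3; 3->3 ok
  pos 17: y in {2}, choose 2; 3->2 ok
  pos 18: z in {0,3}, choose 0; 2->0 ok
  pos 19: y in {2}, choose 2; 0->2 ok
  pos 20: x in {1}, choose 1; 2->1 ok
  pos 21: z in {0,3}, choose 0; 1->0 ok
  pos 22: x in {1}, choose 1; 0->1 ok
  pos 23: z in {0,3}, choose 0; 1->0 ok
  pos 24: y in {2}, choose 2; 0->2 ok
  pos 25: y in {2}, choose 2; 2->2 ok
  pos 26: x in {1}, choose 1; 2->1 ok
  pos 27: z in {0,3}, choose 3; 1->3 ok
  pos 28: z in {0,3}, choose 3; 3->3 ok

0,2,2,2,2,2,2,1,3,3,0,1,1,3,0,3,3,2,0,2,1,0,1,0,2,2,1,3,3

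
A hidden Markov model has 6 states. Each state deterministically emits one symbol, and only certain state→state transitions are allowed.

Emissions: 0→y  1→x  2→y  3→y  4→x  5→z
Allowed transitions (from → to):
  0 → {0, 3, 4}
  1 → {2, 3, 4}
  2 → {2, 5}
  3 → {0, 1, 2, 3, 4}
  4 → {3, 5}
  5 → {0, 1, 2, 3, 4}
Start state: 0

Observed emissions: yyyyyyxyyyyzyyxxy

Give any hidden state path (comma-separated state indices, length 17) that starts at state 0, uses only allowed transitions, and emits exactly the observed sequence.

  t0 'y' -> {0,2,3}, take 0 (start)
  t1 'y' -> {0,2,3}, take 3 (0->3 ok)
  t2 'y' -> {0,2,3}, take 0 (3->0 ok)
  t3 'y' -> {0,2,3}, take 0 (0->0 ok)
  t4 'y' -> {0,2,3}, take 0 (0->0 ok)
  t5 'y' -> {0,2,3}, take 3 (0->3 ok)
  t6 'x' -> {1,4}, take 1 (3->1 ok)
  t7 'y' -> {0,2,3}, take 2 (1->2 ok)
  t8 'y' -> {0,2,3}, take 2 (2->2 ok)
  t9 'y' -> {0,2,3}, take 2 (2->2 ok)
  t10 'y' -> {0,2,3}, take 2 (2->2 ok)
  t11 'z' -> {5}, take 5 (2->5 ok)
  t12 'y' -> {0,2,3}, take 3 (5->3 ok)
  t13 'y' -> {0,2,3}, take 3 (3->3 ok)
  t14 'x' -> {1,4}, take 1 (3->1 ok)
  t15 'x' -> {1,4}, take 4 (1->4 ok)
  t16 'y' -> {0,2,3}, take 3 (4->3 ok)

0,3,0,0,0,3,1,2,2,2,2,5,3,3,1,4,3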